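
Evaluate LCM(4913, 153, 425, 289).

4913 = 17³; 153 = 3² · 17; 425 = 5² · 17; 289 = 17²
lcm takes max exponent of each prime: 3² · 5² · 17³ = 1105425

1105425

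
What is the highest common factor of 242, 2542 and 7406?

gcd(242, 2542): 2542 = 10·242 + 122; 242 = 1·122 + 120; 122 = 1·120 + 2; 120 = 60·2 + 0 → 2
gcd(2, 7406): 7406 = 3703·2 + 0 → 2

2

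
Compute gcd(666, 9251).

1

666 = 2 · 3² · 37
9251 = 11 · 29²
Common: 1 = 1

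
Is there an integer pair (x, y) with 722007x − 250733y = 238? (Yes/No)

By Bézout, 722007x − 250733y = 238 has integer solutions iff gcd(722007, 250733) | 238.
Euclid: 722007 = 2·250733 + 220541; 250733 = 1·220541 + 30192; 220541 = 7·30192 + 9197; 30192 = 3·9197 + 2601; 9197 = 3·2601 + 1394; 2601 = 1·1394 + 1207; 1394 = 1·1207 + 187; 1207 = 6·187 + 85; 187 = 2·85 + 17; 85 = 5·17 + 0. gcd = 17; 238 mod 17 = 0. Yes.

Yes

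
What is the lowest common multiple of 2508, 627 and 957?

lcm(2508, 627) = 2508·627/gcd = 1572516/627 = 2508
lcm(2508, 957) = 2508·957/gcd = 2400156/33 = 72732

72732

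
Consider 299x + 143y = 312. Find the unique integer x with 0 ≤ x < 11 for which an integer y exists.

2

gcd(299, 143) = 13 (Euclid: 299 = 2·143 + 13; 143 = 11·13 + 0), and 13 | 312.
Extended Euclid: 299·(1) + 143·(-2) = 13. Scale by 24: x₀ = 24.
General solution x = x₀ + 11t; reducing mod 11 gives x = 2 (and y = -2).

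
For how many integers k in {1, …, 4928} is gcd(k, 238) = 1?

1988

238 = 2·7·17. Inclusion–exclusion on these primes:
4928 − ⌊4928/2⌋ − ⌊4928/7⌋ − ⌊4928/17⌋ + ⌊4928/14⌋ + ⌊4928/34⌋ + ⌊4928/119⌋ − ⌊4928/238⌋ = 1988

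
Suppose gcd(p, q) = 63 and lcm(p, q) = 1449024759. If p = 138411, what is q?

p·q = gcd·lcm = 63·1449024759 = 91288559817, so q = 91288559817/138411 = 659547.

659547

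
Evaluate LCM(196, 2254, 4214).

193844

196 = 2² · 7²; 2254 = 2 · 7² · 23; 4214 = 2 · 7² · 43
lcm takes max exponent of each prime: 2² · 7² · 23 · 43 = 193844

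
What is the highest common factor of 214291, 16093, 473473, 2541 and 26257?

847

gcd(214291, 16093): 214291 = 13·16093 + 5082; 16093 = 3·5082 + 847; 5082 = 6·847 + 0 → 847
gcd(847, 473473): 473473 = 559·847 + 0 → 847
gcd(847, 2541): 2541 = 3·847 + 0 → 847
gcd(847, 26257): 26257 = 31·847 + 0 → 847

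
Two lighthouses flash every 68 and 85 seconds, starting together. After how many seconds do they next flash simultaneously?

gcd first: 85 = 1·68 + 17; 68 = 4·17 + 0 → gcd = 17
lcm = 68·85/gcd = 5780/17 = 340

340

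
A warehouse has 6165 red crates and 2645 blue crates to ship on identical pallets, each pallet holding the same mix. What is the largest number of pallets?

Euclid: 6165 = 2·2645 + 875; 2645 = 3·875 + 20; 875 = 43·20 + 15; 20 = 1·15 + 5; 15 = 3·5 + 0. Last nonzero remainder: 5.

5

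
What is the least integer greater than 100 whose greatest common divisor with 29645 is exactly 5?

115

gcd(a, 29645) = 5 forces 5 | a; write a = 5s. Then gcd(5s, 5·5929) = 5·gcd(s, 5929), so need gcd(s, 5929) = 1.
5s > 100 gives s ≥ 21. The least s ≥ 21 coprime to 5929 is 23, so a = 5·23 = 115.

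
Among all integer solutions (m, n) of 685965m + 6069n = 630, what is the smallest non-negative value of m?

Reduce mod 6069: 685965m ≡ 630 (mod 6069). With g = gcd(685965, 6069) = 21 dividing 630, divide through: 32665m ≡ 30 (mod 289).
Since gcd(32665, 289) = 1, m ≡ 30·(32665)⁻¹ ≡ 76 (mod 289). Smallest non-negative: 76.

76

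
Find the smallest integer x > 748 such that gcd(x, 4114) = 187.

935

Multiples of 187 above 748: 187·5, 187·6, … . Need the cofactor coprime to 4114/187 = 22.
Checking s = 5, 6, … the first with gcd(s, 22) = 1 is s = 5, giving 935.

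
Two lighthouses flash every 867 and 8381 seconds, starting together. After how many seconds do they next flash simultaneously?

25143

gcd first: 8381 = 9·867 + 578; 867 = 1·578 + 289; 578 = 2·289 + 0 → gcd = 289
lcm = 867·8381/gcd = 7266327/289 = 25143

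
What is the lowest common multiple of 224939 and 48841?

224939 = 11³ · 13²; 48841 = 13² · 17²
max exponents: 11³ · 13² · 17² = 65007371

65007371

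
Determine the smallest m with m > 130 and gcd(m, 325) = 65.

gcd(m, 325) = 65 forces 65 | m; write m = 65s. Then gcd(65s, 65·5) = 65·gcd(s, 5), so need gcd(s, 5) = 1.
65s > 130 gives s ≥ 3. The least s ≥ 3 coprime to 5 is 3, so m = 65·3 = 195.

195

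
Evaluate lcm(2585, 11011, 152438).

2758365610

2585 = 5 · 11 · 47; 11011 = 7 · 11² · 13; 152438 = 2 · 11 · 13² · 41
lcm takes max exponent of each prime: 2 · 5 · 7 · 11² · 13² · 41 · 47 = 2758365610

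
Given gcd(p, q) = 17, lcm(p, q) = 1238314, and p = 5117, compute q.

Using pq = gcd(p,q)·lcm(p,q) = 17·1238314 = 21051338, we get q = 21051338/5117 = 4114.

4114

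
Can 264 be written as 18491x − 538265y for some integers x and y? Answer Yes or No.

Yes

By Bézout, 18491x − 538265y = 264 has integer solutions iff gcd(18491, 538265) | 264.
Euclid: 538265 = 29·18491 + 2026; 18491 = 9·2026 + 257; 2026 = 7·257 + 227; 257 = 1·227 + 30; 227 = 7·30 + 17; 30 = 1·17 + 13; 17 = 1·13 + 4; 13 = 3·4 + 1; 4 = 4·1 + 0. gcd = 1; 264 mod 1 = 0. Yes.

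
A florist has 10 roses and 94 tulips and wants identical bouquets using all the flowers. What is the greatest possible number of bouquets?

2

Euclid: 94 = 9·10 + 4; 10 = 2·4 + 2; 4 = 2·2 + 0. Last nonzero remainder: 2.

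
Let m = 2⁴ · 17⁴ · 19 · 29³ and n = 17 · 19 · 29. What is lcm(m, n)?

619246075376

max exponent per prime: 2⁴ · 17⁴ · 19 · 29³ = 619246075376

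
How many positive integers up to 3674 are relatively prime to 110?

1336

110 = 2·5·11. Inclusion–exclusion on these primes:
3674 − ⌊3674/2⌋ − ⌊3674/5⌋ − ⌊3674/11⌋ + ⌊3674/10⌋ + ⌊3674/22⌋ + ⌊3674/55⌋ − ⌊3674/110⌋ = 1336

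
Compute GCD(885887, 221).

Euclid: 885887 = 4008·221 + 119; 221 = 1·119 + 102; 119 = 1·102 + 17; 102 = 6·17 + 0. Last nonzero remainder: 17.

17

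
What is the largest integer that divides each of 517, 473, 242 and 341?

gcd(517, 473): 517 = 1·473 + 44; 473 = 10·44 + 33; 44 = 1·33 + 11; 33 = 3·11 + 0 → 11
gcd(11, 242): 242 = 22·11 + 0 → 11
gcd(11, 341): 341 = 31·11 + 0 → 11

11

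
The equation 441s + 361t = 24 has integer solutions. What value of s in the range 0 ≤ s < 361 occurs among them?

253

gcd(441, 361) = 1 (Euclid: 441 = 1·361 + 80; 361 = 4·80 + 41; 80 = 1·41 + 39; 41 = 1·39 + 2; 39 = 19·2 + 1; 2 = 2·1 + 0), and 1 | 24.
Extended Euclid: 441·(176) + 361·(-215) = 1. Scale by 24: s₀ = 4224.
General solution s = s₀ + 361k; reducing mod 361 gives s = 253 (and t = -309).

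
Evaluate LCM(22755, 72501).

549920085

gcd first: 72501 = 3·22755 + 4236; 22755 = 5·4236 + 1575; 4236 = 2·1575 + 1086; 1575 = 1·1086 + 489; 1086 = 2·489 + 108; 489 = 4·108 + 57; 108 = 1·57 + 51; 57 = 1·51 + 6; 51 = 8·6 + 3; 6 = 2·3 + 0 → gcd = 3
lcm = 22755·72501/gcd = 1649760255/3 = 549920085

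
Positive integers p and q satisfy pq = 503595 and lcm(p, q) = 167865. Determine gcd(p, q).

gcd·lcm = product, so gcd = 503595/167865 = 3.

3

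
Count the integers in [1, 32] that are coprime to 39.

39 = 3·13. Inclusion–exclusion on these primes:
32 − ⌊32/3⌋ − ⌊32/13⌋ + ⌊32/39⌋ = 20

20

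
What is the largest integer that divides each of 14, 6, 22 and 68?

2

14 = 2 · 7; 6 = 2 · 3; 22 = 2 · 11; 68 = 2² · 17
gcd takes min exponent of each prime: 2 = 2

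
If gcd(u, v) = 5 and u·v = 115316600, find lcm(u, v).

23063320

gcd·lcm = product, so lcm = 115316600/5 = 23063320.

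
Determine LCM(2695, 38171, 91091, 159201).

60670705095

2695 = 5 · 7² · 11; 38171 = 7² · 19 · 41; 91091 = 7² · 11 · 13²; 159201 = 3² · 7² · 19²
lcm takes max exponent of each prime: 3² · 5 · 7² · 11 · 13² · 19² · 41 = 60670705095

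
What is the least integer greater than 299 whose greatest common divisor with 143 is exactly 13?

312

Multiples of 13 above 299: 13·24, 13·25, … . Need the cofactor coprime to 143/13 = 11.
Checking s = 24, 25, … the first with gcd(s, 11) = 1 is s = 24, giving 312.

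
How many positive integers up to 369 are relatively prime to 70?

Prime factors of 70: 2, 5, 7. Count integers ≤ 369 divisible by none of them.
By inclusion–exclusion: 369 − ⌊369/2⌋ − ⌊369/5⌋ − ⌊369/7⌋ + ⌊369/10⌋ + ⌊369/14⌋ + ⌊369/35⌋ − ⌊369/70⌋ = 127.

127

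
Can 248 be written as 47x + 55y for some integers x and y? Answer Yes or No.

Yes

By Bézout, 47x + 55y = 248 has integer solutions iff gcd(47, 55) | 248.
Euclid: 55 = 1·47 + 8; 47 = 5·8 + 7; 8 = 1·7 + 1; 7 = 7·1 + 0. gcd = 1; 248 mod 1 = 0. Yes.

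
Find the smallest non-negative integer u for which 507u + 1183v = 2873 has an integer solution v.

1

gcd(507, 1183) = 169 (Euclid: 1183 = 2·507 + 169; 507 = 3·169 + 0), and 169 | 2873.
Extended Euclid: 507·(-2) + 1183·(1) = 169. Scale by 17: u₀ = -34.
General solution u = u₀ + 7t; reducing mod 7 gives u = 1 (and v = 2).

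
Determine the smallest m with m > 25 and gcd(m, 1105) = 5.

30

gcd(m, 1105) = 5 forces 5 | m; write m = 5s. Then gcd(5s, 5·221) = 5·gcd(s, 221), so need gcd(s, 221) = 1.
5s > 25 gives s ≥ 6. The least s ≥ 6 coprime to 221 is 6, so m = 5·6 = 30.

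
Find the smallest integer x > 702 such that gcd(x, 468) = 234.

1170

gcd(x, 468) = 234 forces 234 | x; write x = 234s. Then gcd(234s, 234·2) = 234·gcd(s, 2), so need gcd(s, 2) = 1.
234s > 702 gives s ≥ 4. The least s ≥ 4 coprime to 2 is 5, so x = 234·5 = 1170.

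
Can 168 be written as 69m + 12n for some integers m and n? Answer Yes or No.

Yes

gcd(69, 12): 69 = 5·12 + 9; 12 = 1·9 + 3; 9 = 3·3 + 0 → 3
3 divides 168, so a solution exists.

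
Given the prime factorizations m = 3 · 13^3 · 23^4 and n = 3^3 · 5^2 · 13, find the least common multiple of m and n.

max exponent per prime: 3^3 · 5^2 · 13^3 · 23^4 = 414997206975

414997206975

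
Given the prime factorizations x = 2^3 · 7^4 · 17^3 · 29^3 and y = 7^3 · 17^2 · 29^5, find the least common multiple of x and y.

1935614650910696

max exponent per prime: 2^3 · 7^4 · 17^3 · 29^5 = 1935614650910696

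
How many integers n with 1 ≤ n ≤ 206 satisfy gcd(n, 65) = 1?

65 = 5·13. Inclusion–exclusion on these primes:
206 − ⌊206/5⌋ − ⌊206/13⌋ + ⌊206/65⌋ = 153

153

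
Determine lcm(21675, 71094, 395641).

2433192150

21675 = 3 · 5² · 17²; 71094 = 2 · 3 · 17² · 41; 395641 = 17² · 37²
lcm takes max exponent of each prime: 2 · 3 · 5² · 17² · 37² · 41 = 2433192150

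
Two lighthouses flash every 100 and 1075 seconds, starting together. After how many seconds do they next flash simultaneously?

4300

gcd first: 1075 = 10·100 + 75; 100 = 1·75 + 25; 75 = 3·25 + 0 → gcd = 25
lcm = 100·1075/gcd = 107500/25 = 4300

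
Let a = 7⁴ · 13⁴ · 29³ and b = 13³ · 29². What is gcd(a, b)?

min exponent per shared prime: 13³ · 29² = 1847677

1847677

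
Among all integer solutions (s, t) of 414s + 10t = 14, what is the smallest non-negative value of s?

Reduce mod 10: 414s ≡ 14 (mod 10). With g = gcd(414, 10) = 2 dividing 14, divide through: 207s ≡ 7 (mod 5).
Since gcd(207, 5) = 1, s ≡ 7·(207)⁻¹ ≡ 1 (mod 5). Smallest non-negative: 1.

1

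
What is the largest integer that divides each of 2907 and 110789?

323

Euclid: 110789 = 38·2907 + 323; 2907 = 9·323 + 0. Last nonzero remainder: 323.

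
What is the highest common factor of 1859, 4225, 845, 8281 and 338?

1859 = 11 · 13²; 4225 = 5² · 13²; 845 = 5 · 13²; 8281 = 7² · 13²; 338 = 2 · 13²
gcd takes min exponent of each prime: 13² = 169

169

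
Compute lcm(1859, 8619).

94809

gcd first: 8619 = 4·1859 + 1183; 1859 = 1·1183 + 676; 1183 = 1·676 + 507; 676 = 1·507 + 169; 507 = 3·169 + 0 → gcd = 169
lcm = 1859·8619/gcd = 16022721/169 = 94809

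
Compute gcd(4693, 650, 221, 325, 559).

4693 = 13 · 19²; 650 = 2 · 5² · 13; 221 = 13 · 17; 325 = 5² · 13; 559 = 13 · 43
gcd takes min exponent of each prime: 13 = 13

13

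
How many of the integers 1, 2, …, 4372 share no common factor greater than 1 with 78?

1345

78 = 2·3·13. Inclusion–exclusion on these primes:
4372 − ⌊4372/2⌋ − ⌊4372/3⌋ − ⌊4372/13⌋ + ⌊4372/6⌋ + ⌊4372/26⌋ + ⌊4372/39⌋ − ⌊4372/78⌋ = 1345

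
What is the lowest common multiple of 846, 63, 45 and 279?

846 = 2 · 3² · 47; 63 = 3² · 7; 45 = 3² · 5; 279 = 3² · 31
lcm takes max exponent of each prime: 2 · 3² · 5 · 7 · 31 · 47 = 917910

917910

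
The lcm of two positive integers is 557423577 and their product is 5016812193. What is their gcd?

From gcd × lcm = uv: gcd = 5016812193 / 557423577 = 9.

9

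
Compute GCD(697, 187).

697 = 17 · 41
187 = 11 · 17
Common: 17 = 17

17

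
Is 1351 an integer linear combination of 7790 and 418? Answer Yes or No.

No

gcd(7790, 418): 7790 = 18·418 + 266; 418 = 1·266 + 152; 266 = 1·152 + 114; 152 = 1·114 + 38; 114 = 3·38 + 0 → 38
38 does not divide 1351, so a solution does not exist.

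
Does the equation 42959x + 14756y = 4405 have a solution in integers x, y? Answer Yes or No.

By Bézout, 42959x + 14756y = 4405 has integer solutions iff gcd(42959, 14756) | 4405.
Euclid: 42959 = 2·14756 + 13447; 14756 = 1·13447 + 1309; 13447 = 10·1309 + 357; 1309 = 3·357 + 238; 357 = 1·238 + 119; 238 = 2·119 + 0. gcd = 119; 4405 mod 119 = 2. No.

No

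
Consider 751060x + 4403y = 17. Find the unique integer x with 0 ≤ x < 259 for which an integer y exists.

19

Reduce mod 4403: 751060x ≡ 17 (mod 4403). With g = gcd(751060, 4403) = 17 dividing 17, divide through: 44180x ≡ 1 (mod 259).
Since gcd(44180, 259) = 1, x ≡ 1·(44180)⁻¹ ≡ 19 (mod 259). Smallest non-negative: 19.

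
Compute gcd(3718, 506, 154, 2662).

22

gcd(3718, 506): 3718 = 7·506 + 176; 506 = 2·176 + 154; 176 = 1·154 + 22; 154 = 7·22 + 0 → 22
gcd(22, 154): 154 = 7·22 + 0 → 22
gcd(22, 2662): 2662 = 121·22 + 0 → 22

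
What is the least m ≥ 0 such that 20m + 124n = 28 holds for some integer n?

20

Reduce mod 124: 20m ≡ 28 (mod 124). With g = gcd(20, 124) = 4 dividing 28, divide through: 5m ≡ 7 (mod 31).
Since gcd(5, 31) = 1, m ≡ 7·(5)⁻¹ ≡ 20 (mod 31). Smallest non-negative: 20.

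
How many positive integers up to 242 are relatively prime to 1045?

Prime factors of 1045: 5, 11, 19. Count integers ≤ 242 divisible by none of them.
By inclusion–exclusion: 242 − ⌊242/5⌋ − ⌊242/11⌋ − ⌊242/19⌋ + ⌊242/55⌋ + ⌊242/95⌋ + ⌊242/209⌋ − ⌊242/1045⌋ = 167.

167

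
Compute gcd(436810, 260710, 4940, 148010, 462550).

10

gcd(436810, 260710): 436810 = 1·260710 + 176100; 260710 = 1·176100 + 84610; 176100 = 2·84610 + 6880; 84610 = 12·6880 + 2050; 6880 = 3·2050 + 730; 2050 = 2·730 + 590; 730 = 1·590 + 140; 590 = 4·140 + 30; 140 = 4·30 + 20; 30 = 1·20 + 10; 20 = 2·10 + 0 → 10
gcd(10, 4940): 4940 = 494·10 + 0 → 10
gcd(10, 148010): 148010 = 14801·10 + 0 → 10
gcd(10, 462550): 462550 = 46255·10 + 0 → 10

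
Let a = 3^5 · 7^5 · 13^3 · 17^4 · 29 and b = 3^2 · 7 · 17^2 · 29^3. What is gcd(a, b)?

528003

min exponent per shared prime: 3^2 · 7 · 17^2 · 29 = 528003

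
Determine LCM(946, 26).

gcd first: 946 = 36·26 + 10; 26 = 2·10 + 6; 10 = 1·6 + 4; 6 = 1·4 + 2; 4 = 2·2 + 0 → gcd = 2
lcm = 946·26/gcd = 24596/2 = 12298

12298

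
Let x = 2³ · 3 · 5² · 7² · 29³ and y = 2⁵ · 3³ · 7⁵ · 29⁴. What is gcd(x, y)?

28681464

min exponent per shared prime: 2³ · 3 · 7² · 29³ = 28681464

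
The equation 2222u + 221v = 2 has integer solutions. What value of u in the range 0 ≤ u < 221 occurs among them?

37

gcd(2222, 221) = 1 (Euclid: 2222 = 10·221 + 12; 221 = 18·12 + 5; 12 = 2·5 + 2; 5 = 2·2 + 1; 2 = 2·1 + 0), and 1 | 2.
Extended Euclid: 2222·(-92) + 221·(925) = 1. Scale by 2: u₀ = -184.
General solution u = u₀ + 221t; reducing mod 221 gives u = 37 (and v = -372).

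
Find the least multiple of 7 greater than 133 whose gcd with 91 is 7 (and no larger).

91 = 7·13. Any a with gcd(a, 91) = 7 is a multiple of 7, say 7s, with s coprime to 13.
Need s > 133/7, so s ≥ 20. First s ≥ 20 with gcd(s, 13) = 1 is s = 20. Thus a = 7·20 = 140.

140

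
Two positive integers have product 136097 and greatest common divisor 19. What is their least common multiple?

For any two positive integers, gcd × lcm equals their product. Hence lcm = 136097 / 19 = 7163.

7163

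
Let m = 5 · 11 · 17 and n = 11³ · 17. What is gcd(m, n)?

187

min exponent per shared prime: 11 · 17 = 187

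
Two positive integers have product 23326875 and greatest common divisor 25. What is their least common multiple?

For any two positive integers, gcd × lcm equals their product. Hence lcm = 23326875 / 25 = 933075.

933075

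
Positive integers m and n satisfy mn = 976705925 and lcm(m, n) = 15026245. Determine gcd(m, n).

From gcd × lcm = mn: gcd = 976705925 / 15026245 = 65.

65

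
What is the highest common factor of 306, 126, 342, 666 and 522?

gcd(306, 126): 306 = 2·126 + 54; 126 = 2·54 + 18; 54 = 3·18 + 0 → 18
gcd(18, 342): 342 = 19·18 + 0 → 18
gcd(18, 666): 666 = 37·18 + 0 → 18
gcd(18, 522): 522 = 29·18 + 0 → 18

18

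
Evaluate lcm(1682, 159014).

133730774

gcd first: 159014 = 94·1682 + 906; 1682 = 1·906 + 776; 906 = 1·776 + 130; 776 = 5·130 + 126; 130 = 1·126 + 4; 126 = 31·4 + 2; 4 = 2·2 + 0 → gcd = 2
lcm = 1682·159014/gcd = 267461548/2 = 133730774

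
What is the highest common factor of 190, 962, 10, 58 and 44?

2

gcd(190, 962): 962 = 5·190 + 12; 190 = 15·12 + 10; 12 = 1·10 + 2; 10 = 5·2 + 0 → 2
gcd(2, 10): 10 = 5·2 + 0 → 2
gcd(2, 58): 58 = 29·2 + 0 → 2
gcd(2, 44): 44 = 22·2 + 0 → 2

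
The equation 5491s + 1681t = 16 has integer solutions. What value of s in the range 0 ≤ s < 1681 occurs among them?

Reduce mod 1681: 5491s ≡ 16 (mod 1681). With g = gcd(5491, 1681) = 1 dividing 16, divide through: 5491s ≡ 16 (mod 1681).
Since gcd(5491, 1681) = 1, s ≡ 16·(5491)⁻¹ ≡ 1621 (mod 1681). Smallest non-negative: 1621.

1621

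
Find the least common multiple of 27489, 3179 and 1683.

27489 = 3 · 7² · 11 · 17; 3179 = 11 · 17²; 1683 = 3² · 11 · 17
lcm takes max exponent of each prime: 3² · 7² · 11 · 17² = 1401939

1401939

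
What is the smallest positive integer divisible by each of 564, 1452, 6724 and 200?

564 = 2² · 3 · 47; 1452 = 2² · 3 · 11²; 6724 = 2² · 41²; 200 = 2³ · 5²
lcm takes max exponent of each prime: 2³ · 3 · 5² · 11² · 41² · 47 = 5735908200

5735908200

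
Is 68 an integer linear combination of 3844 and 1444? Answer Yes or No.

gcd(3844, 1444): 3844 = 2·1444 + 956; 1444 = 1·956 + 488; 956 = 1·488 + 468; 488 = 1·468 + 20; 468 = 23·20 + 8; 20 = 2·8 + 4; 8 = 2·4 + 0 → 4
4 divides 68, so a solution exists.

Yes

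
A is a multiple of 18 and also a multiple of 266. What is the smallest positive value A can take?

gcd first: 266 = 14·18 + 14; 18 = 1·14 + 4; 14 = 3·4 + 2; 4 = 2·2 + 0 → gcd = 2
lcm = 18·266/gcd = 4788/2 = 2394

2394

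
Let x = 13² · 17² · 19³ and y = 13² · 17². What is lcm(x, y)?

335000419

max exponent per prime: 13² · 17² · 19³ = 335000419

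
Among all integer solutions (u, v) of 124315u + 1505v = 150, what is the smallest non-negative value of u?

Euclid: 124315 = 82·1505 + 905; 1505 = 1·905 + 600; 905 = 1·600 + 305; 600 = 1·305 + 295; 305 = 1·295 + 10; 295 = 29·10 + 5; 10 = 2·5 + 0 → gcd = 5; 150 = 5·30.
Back-substitution yields 124315·(-148) + 1505·(12225) = 5, so one solution is u = -148·30 = -4440, v = 12225·30 = 366750.
Solutions in u differ by 1505/5 = 301; the one in [0, 301) is -4440 mod 301 = 75.

75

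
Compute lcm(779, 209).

8569

779 = 19 · 41; 209 = 11 · 19
max exponents: 11 · 19 · 41 = 8569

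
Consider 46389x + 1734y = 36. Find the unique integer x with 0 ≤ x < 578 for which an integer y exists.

8

Reduce mod 1734: 46389x ≡ 36 (mod 1734). With g = gcd(46389, 1734) = 3 dividing 36, divide through: 15463x ≡ 12 (mod 578).
Since gcd(15463, 578) = 1, x ≡ 12·(15463)⁻¹ ≡ 8 (mod 578). Smallest non-negative: 8.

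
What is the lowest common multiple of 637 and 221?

gcd first: 637 = 2·221 + 195; 221 = 1·195 + 26; 195 = 7·26 + 13; 26 = 2·13 + 0 → gcd = 13
lcm = 637·221/gcd = 140777/13 = 10829

10829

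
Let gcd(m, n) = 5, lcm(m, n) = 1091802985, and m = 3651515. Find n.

1495

Using mn = gcd(m,n)·lcm(m,n) = 5·1091802985 = 5459014925, we get n = 5459014925/3651515 = 1495.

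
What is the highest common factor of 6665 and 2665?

5

Euclid: 6665 = 2·2665 + 1335; 2665 = 1·1335 + 1330; 1335 = 1·1330 + 5; 1330 = 266·5 + 0. Last nonzero remainder: 5.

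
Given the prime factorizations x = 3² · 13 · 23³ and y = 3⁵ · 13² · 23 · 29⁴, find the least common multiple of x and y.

353401572698109

max exponent per prime: 3⁵ · 13² · 23³ · 29⁴ = 353401572698109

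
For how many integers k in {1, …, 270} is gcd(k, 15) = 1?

15 = 3·5. Inclusion–exclusion on these primes:
270 − ⌊270/3⌋ − ⌊270/5⌋ + ⌊270/15⌋ = 144

144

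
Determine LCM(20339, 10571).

20339 = 11 · 43²; 10571 = 11 · 31²
max exponents: 11 · 31² · 43² = 19545779

19545779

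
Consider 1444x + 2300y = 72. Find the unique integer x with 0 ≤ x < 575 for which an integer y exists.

188

Reduce mod 2300: 1444x ≡ 72 (mod 2300). With g = gcd(1444, 2300) = 4 dividing 72, divide through: 361x ≡ 18 (mod 575).
Since gcd(361, 575) = 1, x ≡ 18·(361)⁻¹ ≡ 188 (mod 575). Smallest non-negative: 188.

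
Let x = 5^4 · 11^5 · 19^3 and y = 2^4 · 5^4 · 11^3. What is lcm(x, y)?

11046488090000

max exponent per prime: 2^4 · 5^4 · 11^5 · 19^3 = 11046488090000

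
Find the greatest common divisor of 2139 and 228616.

2139 = 3 · 23 · 31
228616 = 2³ · 17 · 41²
Common: 1 = 1

1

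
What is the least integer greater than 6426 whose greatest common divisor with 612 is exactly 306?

7038

gcd(m, 612) = 306 forces 306 | m; write m = 306s. Then gcd(306s, 306·2) = 306·gcd(s, 2), so need gcd(s, 2) = 1.
306s > 6426 gives s ≥ 22. The least s ≥ 22 coprime to 2 is 23, so m = 306·23 = 7038.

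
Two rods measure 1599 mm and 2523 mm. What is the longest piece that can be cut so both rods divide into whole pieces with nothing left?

3

1599 = 3 · 13 · 41
2523 = 3 · 29²
Common: 3 = 3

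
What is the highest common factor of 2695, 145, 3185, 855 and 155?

5

2695 = 5 · 7² · 11; 145 = 5 · 29; 3185 = 5 · 7² · 13; 855 = 3² · 5 · 19; 155 = 5 · 31
gcd takes min exponent of each prime: 5 = 5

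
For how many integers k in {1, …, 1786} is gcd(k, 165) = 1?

165 = 3·5·11. Inclusion–exclusion on these primes:
1786 − ⌊1786/3⌋ − ⌊1786/5⌋ − ⌊1786/11⌋ + ⌊1786/15⌋ + ⌊1786/33⌋ + ⌊1786/55⌋ − ⌊1786/165⌋ = 867

867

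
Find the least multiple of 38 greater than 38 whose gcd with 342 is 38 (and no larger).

76

Multiples of 38 above 38: 38·2, 38·3, … . Need the cofactor coprime to 342/38 = 9.
Checking s = 2, 3, … the first with gcd(s, 9) = 1 is s = 2, giving 76.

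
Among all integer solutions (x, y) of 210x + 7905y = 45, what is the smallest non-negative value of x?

339

Reduce mod 7905: 210x ≡ 45 (mod 7905). With g = gcd(210, 7905) = 15 dividing 45, divide through: 14x ≡ 3 (mod 527).
Since gcd(14, 527) = 1, x ≡ 3·(14)⁻¹ ≡ 339 (mod 527). Smallest non-negative: 339.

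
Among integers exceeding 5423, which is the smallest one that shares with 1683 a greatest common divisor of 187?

1683 = 187·9. Any m with gcd(m, 1683) = 187 is a multiple of 187, say 187s, with s coprime to 9.
Need s > 5423/187, so s ≥ 30. First s ≥ 30 with gcd(s, 9) = 1 is s = 31. Thus m = 187·31 = 5797.

5797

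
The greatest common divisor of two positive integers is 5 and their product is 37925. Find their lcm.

For any two positive integers, gcd × lcm equals their product. Hence lcm = 37925 / 5 = 7585.

7585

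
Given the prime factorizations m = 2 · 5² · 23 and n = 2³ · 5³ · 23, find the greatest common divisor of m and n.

min exponent per shared prime: 2 · 5² · 23 = 1150

1150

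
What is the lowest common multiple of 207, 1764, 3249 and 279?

454041252

207 = 3² · 23; 1764 = 2² · 3² · 7²; 3249 = 3² · 19²; 279 = 3² · 31
lcm takes max exponent of each prime: 2² · 3² · 7² · 19² · 23 · 31 = 454041252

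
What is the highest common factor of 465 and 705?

465 = 3 · 5 · 31
705 = 3 · 5 · 47
Common: 3 · 5 = 15

15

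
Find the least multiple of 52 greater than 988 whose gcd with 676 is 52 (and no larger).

1040

Multiples of 52 above 988: 52·20, 52·21, … . Need the cofactor coprime to 676/52 = 13.
Checking s = 20, 21, … the first with gcd(s, 13) = 1 is s = 20, giving 1040.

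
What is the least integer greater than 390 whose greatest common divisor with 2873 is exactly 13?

403

2873 = 13·221. Any t with gcd(t, 2873) = 13 is a multiple of 13, say 13s, with s coprime to 221.
Need s > 390/13, so s ≥ 31. First s ≥ 31 with gcd(s, 221) = 1 is s = 31. Thus t = 13·31 = 403.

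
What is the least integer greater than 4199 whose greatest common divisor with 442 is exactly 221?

gcd(m, 442) = 221 forces 221 | m; write m = 221s. Then gcd(221s, 221·2) = 221·gcd(s, 2), so need gcd(s, 2) = 1.
221s > 4199 gives s ≥ 20. The least s ≥ 20 coprime to 2 is 21, so m = 221·21 = 4641.

4641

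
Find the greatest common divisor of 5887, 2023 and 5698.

gcd(5887, 2023): 5887 = 2·2023 + 1841; 2023 = 1·1841 + 182; 1841 = 10·182 + 21; 182 = 8·21 + 14; 21 = 1·14 + 7; 14 = 2·7 + 0 → 7
gcd(7, 5698): 5698 = 814·7 + 0 → 7

7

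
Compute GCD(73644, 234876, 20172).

73644 = 2² · 3 · 17 · 19²; 234876 = 2² · 3 · 23² · 37; 20172 = 2² · 3 · 41²
gcd takes min exponent of each prime: 2² · 3 = 12

12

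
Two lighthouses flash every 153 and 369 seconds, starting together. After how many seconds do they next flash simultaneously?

153 = 3² · 17; 369 = 3² · 41
max exponents: 3² · 17 · 41 = 6273

6273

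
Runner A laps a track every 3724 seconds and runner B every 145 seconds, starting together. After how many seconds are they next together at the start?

3724 = 2² · 7² · 19; 145 = 5 · 29
max exponents: 2² · 5 · 7² · 19 · 29 = 539980

539980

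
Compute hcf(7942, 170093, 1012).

11

gcd(7942, 170093): 170093 = 21·7942 + 3311; 7942 = 2·3311 + 1320; 3311 = 2·1320 + 671; 1320 = 1·671 + 649; 671 = 1·649 + 22; 649 = 29·22 + 11; 22 = 2·11 + 0 → 11
gcd(11, 1012): 1012 = 92·11 + 0 → 11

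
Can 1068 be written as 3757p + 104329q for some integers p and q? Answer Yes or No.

No

gcd(3757, 104329): 104329 = 27·3757 + 2890; 3757 = 1·2890 + 867; 2890 = 3·867 + 289; 867 = 3·289 + 0 → 289
289 does not divide 1068, so a solution does not exist.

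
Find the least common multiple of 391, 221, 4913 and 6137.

530304307

391 = 17 · 23; 221 = 13 · 17; 4913 = 17³; 6137 = 17 · 19²
lcm takes max exponent of each prime: 13 · 17³ · 19² · 23 = 530304307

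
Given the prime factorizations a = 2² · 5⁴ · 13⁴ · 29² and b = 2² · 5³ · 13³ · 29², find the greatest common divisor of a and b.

923838500

min exponent per shared prime: 2² · 5³ · 13³ · 29² = 923838500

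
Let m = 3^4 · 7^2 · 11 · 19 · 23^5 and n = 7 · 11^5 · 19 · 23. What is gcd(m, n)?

min exponent per shared prime: 7 · 11 · 19 · 23 = 33649

33649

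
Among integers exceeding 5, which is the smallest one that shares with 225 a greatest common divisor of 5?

gcd(t, 225) = 5 forces 5 | t; write t = 5s. Then gcd(5s, 5·45) = 5·gcd(s, 45), so need gcd(s, 45) = 1.
5s > 5 gives s ≥ 2. The least s ≥ 2 coprime to 45 is 2, so t = 5·2 = 10.

10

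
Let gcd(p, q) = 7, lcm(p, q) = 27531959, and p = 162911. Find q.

p·q = gcd·lcm = 7·27531959 = 192723713, so q = 192723713/162911 = 1183.

1183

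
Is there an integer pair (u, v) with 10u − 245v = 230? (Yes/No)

Yes

By Bézout, 10u − 245v = 230 has integer solutions iff gcd(10, 245) | 230.
Euclid: 245 = 24·10 + 5; 10 = 2·5 + 0. gcd = 5; 230 mod 5 = 0. Yes.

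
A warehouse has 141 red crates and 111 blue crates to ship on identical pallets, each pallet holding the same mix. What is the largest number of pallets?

141 = 3 · 47
111 = 3 · 37
Common: 3 = 3

3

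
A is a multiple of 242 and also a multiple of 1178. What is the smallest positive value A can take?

gcd first: 1178 = 4·242 + 210; 242 = 1·210 + 32; 210 = 6·32 + 18; 32 = 1·18 + 14; 18 = 1·14 + 4; 14 = 3·4 + 2; 4 = 2·2 + 0 → gcd = 2
lcm = 242·1178/gcd = 285076/2 = 142538

142538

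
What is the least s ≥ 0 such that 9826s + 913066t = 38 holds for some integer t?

Reduce mod 913066: 9826s ≡ 38 (mod 913066). With g = gcd(9826, 913066) = 2 dividing 38, divide through: 4913s ≡ 19 (mod 456533).
Since gcd(4913, 456533) = 1, s ≡ 19·(4913)⁻¹ ≡ 346047 (mod 456533). Smallest non-negative: 346047.

346047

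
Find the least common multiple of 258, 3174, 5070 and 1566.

30100422690

258 = 2 · 3 · 43; 3174 = 2 · 3 · 23²; 5070 = 2 · 3 · 5 · 13²; 1566 = 2 · 3³ · 29
lcm takes max exponent of each prime: 2 · 3³ · 5 · 13² · 23² · 29 · 43 = 30100422690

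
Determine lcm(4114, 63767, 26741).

1657942

lcm(4114, 63767) = 4114·63767/gcd = 262337438/2057 = 127534
lcm(127534, 26741) = 127534·26741/gcd = 3410386694/2057 = 1657942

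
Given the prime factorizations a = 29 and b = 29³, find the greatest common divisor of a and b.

min exponent per shared prime: 29 = 29

29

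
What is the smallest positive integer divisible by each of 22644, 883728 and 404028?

366968935728

22644 = 2² · 3² · 17 · 37; 883728 = 2⁴ · 3² · 17 · 19²; 404028 = 2² · 3⁴ · 29 · 43
lcm takes max exponent of each prime: 2⁴ · 3⁴ · 17 · 19² · 29 · 37 · 43 = 366968935728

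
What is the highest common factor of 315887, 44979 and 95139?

11

gcd(315887, 44979): 315887 = 7·44979 + 1034; 44979 = 43·1034 + 517; 1034 = 2·517 + 0 → 517
gcd(517, 95139): 95139 = 184·517 + 11; 517 = 47·11 + 0 → 11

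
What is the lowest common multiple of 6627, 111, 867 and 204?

lcm(6627, 111) = 6627·111/gcd = 735597/3 = 245199
lcm(245199, 867) = 245199·867/gcd = 212587533/3 = 70862511
lcm(70862511, 204) = 70862511·204/gcd = 14455952244/51 = 283450044

283450044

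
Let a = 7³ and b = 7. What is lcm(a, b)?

343

max exponent per prime: 7³ = 343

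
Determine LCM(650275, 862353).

650275 = 5² · 19 · 37²; 862353 = 3³ · 19 · 41²
max exponents: 3³ · 5² · 19 · 37² · 41² = 29514031425

29514031425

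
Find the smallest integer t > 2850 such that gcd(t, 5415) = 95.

2945

Multiples of 95 above 2850: 95·31, 95·32, … . Need the cofactor coprime to 5415/95 = 57.
Checking s = 31, 32, … the first with gcd(s, 57) = 1 is s = 31, giving 2945.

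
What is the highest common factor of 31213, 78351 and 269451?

31213 = 7⁴ · 13; 78351 = 3 · 7² · 13 · 41; 269451 = 3² · 7² · 13 · 47
gcd takes min exponent of each prime: 7² · 13 = 637

637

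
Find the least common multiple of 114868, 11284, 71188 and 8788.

lcm(114868, 11284) = 114868·11284/gcd = 1296170512/52 = 24926356
lcm(24926356, 71188) = 24926356·71188/gcd = 1774457430928/52 = 34124181364
lcm(34124181364, 8788) = 34124181364·8788/gcd = 299883305826832/52 = 5766986650516

5766986650516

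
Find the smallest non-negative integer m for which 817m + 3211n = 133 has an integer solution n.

Euclid: 3211 = 3·817 + 760; 817 = 1·760 + 57; 760 = 13·57 + 19; 57 = 3·19 + 0 → gcd = 19; 133 = 19·7.
Back-substitution yields 817·(-55) + 3211·(14) = 19, so one solution is m = -55·7 = -385, n = 14·7 = 98.
Solutions in m differ by 3211/19 = 169; the one in [0, 169) is -385 mod 169 = 122.

122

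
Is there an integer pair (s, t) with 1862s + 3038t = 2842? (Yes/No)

Yes

By Bézout, 1862s + 3038t = 2842 has integer solutions iff gcd(1862, 3038) | 2842.
Euclid: 3038 = 1·1862 + 1176; 1862 = 1·1176 + 686; 1176 = 1·686 + 490; 686 = 1·490 + 196; 490 = 2·196 + 98; 196 = 2·98 + 0. gcd = 98; 2842 mod 98 = 0. Yes.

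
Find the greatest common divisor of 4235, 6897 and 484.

121

gcd(4235, 6897): 6897 = 1·4235 + 2662; 4235 = 1·2662 + 1573; 2662 = 1·1573 + 1089; 1573 = 1·1089 + 484; 1089 = 2·484 + 121; 484 = 4·121 + 0 → 121
gcd(121, 484): 484 = 4·121 + 0 → 121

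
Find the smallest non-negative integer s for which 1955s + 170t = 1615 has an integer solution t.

Euclid: 1955 = 11·170 + 85; 170 = 2·85 + 0 → gcd = 85; 1615 = 85·19.
Back-substitution yields 1955·(1) + 170·(-11) = 85, so one solution is s = 1·19 = 19, t = -11·19 = -209.
Solutions in s differ by 170/85 = 2; the one in [0, 2) is 19 mod 2 = 1.

1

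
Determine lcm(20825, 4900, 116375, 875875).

20825 = 5² · 7² · 17; 4900 = 2² · 5² · 7²; 116375 = 5³ · 7² · 19; 875875 = 5³ · 7² · 11 · 13
lcm takes max exponent of each prime: 2² · 5³ · 7² · 11 · 13 · 17 · 19 = 1131630500

1131630500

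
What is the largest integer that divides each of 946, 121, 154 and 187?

11

946 = 2 · 11 · 43; 121 = 11²; 154 = 2 · 7 · 11; 187 = 11 · 17
gcd takes min exponent of each prime: 11 = 11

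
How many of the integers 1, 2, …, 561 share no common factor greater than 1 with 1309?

1309 = 7·11·17. Inclusion–exclusion on these primes:
561 − ⌊561/7⌋ − ⌊561/11⌋ − ⌊561/17⌋ + ⌊561/77⌋ + ⌊561/119⌋ + ⌊561/187⌋ − ⌊561/1309⌋ = 411

411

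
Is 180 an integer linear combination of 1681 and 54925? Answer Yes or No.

Yes

By Bézout, 1681m + 54925n = 180 has integer solutions iff gcd(1681, 54925) | 180.
Euclid: 54925 = 32·1681 + 1133; 1681 = 1·1133 + 548; 1133 = 2·548 + 37; 548 = 14·37 + 30; 37 = 1·30 + 7; 30 = 4·7 + 2; 7 = 3·2 + 1; 2 = 2·1 + 0. gcd = 1; 180 mod 1 = 0. Yes.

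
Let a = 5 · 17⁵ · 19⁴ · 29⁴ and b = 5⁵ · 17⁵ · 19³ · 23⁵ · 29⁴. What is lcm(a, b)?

max exponent per prime: 5⁵ · 17⁵ · 19⁴ · 23⁵ · 29⁴ = 2632329216426238860844221875

2632329216426238860844221875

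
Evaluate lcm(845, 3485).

588965

845 = 5 · 13²; 3485 = 5 · 17 · 41
max exponents: 5 · 13² · 17 · 41 = 588965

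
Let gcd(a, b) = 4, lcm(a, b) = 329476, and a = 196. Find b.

6724

Using ab = gcd(a,b)·lcm(a,b) = 4·329476 = 1317904, we get b = 1317904/196 = 6724.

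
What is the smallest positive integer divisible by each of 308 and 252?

2772

308 = 2² · 7 · 11; 252 = 2² · 3² · 7
max exponents: 2² · 3² · 7 · 11 = 2772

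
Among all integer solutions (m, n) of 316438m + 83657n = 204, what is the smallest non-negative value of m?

Reduce mod 83657: 316438m ≡ 204 (mod 83657). With g = gcd(316438, 83657) = 17 dividing 204, divide through: 18614m ≡ 12 (mod 4921).
Since gcd(18614, 4921) = 1, m ≡ 12·(18614)⁻¹ ≡ 929 (mod 4921). Smallest non-negative: 929.

929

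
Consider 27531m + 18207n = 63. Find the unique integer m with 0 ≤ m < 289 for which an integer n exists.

gcd(27531, 18207) = 63 (Euclid: 27531 = 1·18207 + 9324; 18207 = 1·9324 + 8883; 9324 = 1·8883 + 441; 8883 = 20·441 + 63; 441 = 7·63 + 0), and 63 | 63.
Extended Euclid: 27531·(-41) + 18207·(62) = 63. Scale by 1: m₀ = -41.
General solution m = m₀ + 289t; reducing mod 289 gives m = 248 (and n = -375).

248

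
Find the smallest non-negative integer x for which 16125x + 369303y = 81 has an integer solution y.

gcd(16125, 369303) = 3 (Euclid: 369303 = 22·16125 + 14553; 16125 = 1·14553 + 1572; 14553 = 9·1572 + 405; 1572 = 3·405 + 357; 405 = 1·357 + 48; 357 = 7·48 + 21; 48 = 2·21 + 6; 21 = 3·6 + 3; 6 = 2·3 + 0), and 3 | 81.
Extended Euclid: 16125·(53798) + 369303·(-2349) = 3. Scale by 27: x₀ = 1452546.
General solution x = x₀ + 123101t; reducing mod 123101 gives x = 98435 (and y = -4298).

98435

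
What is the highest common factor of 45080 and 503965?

45080 = 2³ · 5 · 7² · 23
503965 = 5 · 7² · 11² · 17
Common: 5 · 7² = 245

245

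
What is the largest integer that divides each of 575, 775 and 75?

gcd(575, 775): 775 = 1·575 + 200; 575 = 2·200 + 175; 200 = 1·175 + 25; 175 = 7·25 + 0 → 25
gcd(25, 75): 75 = 3·25 + 0 → 25

25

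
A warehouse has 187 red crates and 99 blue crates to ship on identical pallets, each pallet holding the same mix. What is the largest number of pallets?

Euclid: 187 = 1·99 + 88; 99 = 1·88 + 11; 88 = 8·11 + 0. Last nonzero remainder: 11.

11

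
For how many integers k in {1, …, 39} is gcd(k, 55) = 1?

29

Prime factors of 55: 5, 11. Count integers ≤ 39 divisible by none of them.
By inclusion–exclusion: 39 − ⌊39/5⌋ − ⌊39/11⌋ + ⌊39/55⌋ = 29.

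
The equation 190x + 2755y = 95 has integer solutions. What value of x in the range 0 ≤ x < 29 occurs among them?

gcd(190, 2755) = 95 (Euclid: 2755 = 14·190 + 95; 190 = 2·95 + 0), and 95 | 95.
Extended Euclid: 190·(-14) + 2755·(1) = 95. Scale by 1: x₀ = -14.
General solution x = x₀ + 29t; reducing mod 29 gives x = 15 (and y = -1).

15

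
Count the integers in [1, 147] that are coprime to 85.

Prime factors of 85: 5, 17. Count integers ≤ 147 divisible by none of them.
By inclusion–exclusion: 147 − ⌊147/5⌋ − ⌊147/17⌋ + ⌊147/85⌋ = 111.

111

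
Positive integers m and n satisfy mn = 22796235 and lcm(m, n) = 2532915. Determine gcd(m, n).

9

From gcd × lcm = mn: gcd = 22796235 / 2532915 = 9.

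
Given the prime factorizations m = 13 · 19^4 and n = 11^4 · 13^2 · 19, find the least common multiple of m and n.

max exponent per prime: 11^4 · 13^2 · 19^4 = 322457029609

322457029609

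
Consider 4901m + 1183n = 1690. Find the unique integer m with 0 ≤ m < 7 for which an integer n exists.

3

gcd(4901, 1183) = 169 (Euclid: 4901 = 4·1183 + 169; 1183 = 7·169 + 0), and 169 | 1690.
Extended Euclid: 4901·(1) + 1183·(-4) = 169. Scale by 10: m₀ = 10.
General solution m = m₀ + 7t; reducing mod 7 gives m = 3 (and n = -11).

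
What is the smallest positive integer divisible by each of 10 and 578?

gcd first: 578 = 57·10 + 8; 10 = 1·8 + 2; 8 = 4·2 + 0 → gcd = 2
lcm = 10·578/gcd = 5780/2 = 2890

2890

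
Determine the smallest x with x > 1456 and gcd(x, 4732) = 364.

4732 = 364·13. Any x with gcd(x, 4732) = 364 is a multiple of 364, say 364s, with s coprime to 13.
Need s > 1456/364, so s ≥ 5. First s ≥ 5 with gcd(s, 13) = 1 is s = 5. Thus x = 364·5 = 1820.

1820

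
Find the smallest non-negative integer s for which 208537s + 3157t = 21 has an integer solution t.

397

Euclid: 208537 = 66·3157 + 175; 3157 = 18·175 + 7; 175 = 25·7 + 0 → gcd = 7; 21 = 7·3.
Back-substitution yields 208537·(-18) + 3157·(1189) = 7, so one solution is s = -18·3 = -54, t = 1189·3 = 3567.
Solutions in s differ by 3157/7 = 451; the one in [0, 451) is -54 mod 451 = 397.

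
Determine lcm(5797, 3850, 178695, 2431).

5797 = 11 · 17 · 31; 3850 = 2 · 5² · 7 · 11; 178695 = 3² · 5 · 11 · 19²; 2431 = 11 · 13 · 17
lcm takes max exponent of each prime: 2 · 3² · 5² · 7 · 11 · 13 · 17 · 19² · 31 = 85696761150

85696761150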